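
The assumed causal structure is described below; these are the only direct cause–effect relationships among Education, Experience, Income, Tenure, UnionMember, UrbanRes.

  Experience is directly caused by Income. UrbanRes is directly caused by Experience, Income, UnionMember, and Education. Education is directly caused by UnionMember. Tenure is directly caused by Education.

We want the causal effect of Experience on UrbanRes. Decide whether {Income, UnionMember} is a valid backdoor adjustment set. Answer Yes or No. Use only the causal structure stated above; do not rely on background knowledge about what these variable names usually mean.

Yes

Backdoor paths from Experience to UrbanRes (paths whose first edge points into Experience):
  P1: Experience <- Income -> UrbanRes
Condition 1 (no descendant of Experience in the set): holds — descendants of Experience are {UrbanRes}; none are in {Income, UnionMember}.
Condition 2 (every backdoor path blocked by {Income, UnionMember}):
  P1: blocked at fork node Income ∈ conditioning set.
{Income, UnionMember} satisfies the backdoor criterion.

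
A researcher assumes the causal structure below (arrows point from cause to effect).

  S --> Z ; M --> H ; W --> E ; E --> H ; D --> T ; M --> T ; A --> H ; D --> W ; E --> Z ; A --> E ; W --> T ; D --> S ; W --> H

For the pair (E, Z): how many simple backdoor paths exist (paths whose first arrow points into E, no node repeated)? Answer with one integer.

7

A backdoor path from E to Z is any simple undirected path whose first edge points into E (i.e. leaves E via a parent).
Parents of E: {A, W}.
Enumerating:
  P1: E <- A -> H <- W <- D -> S -> Z
  P2: E <- A -> H <- W -> T <- D -> S -> Z
  P3: E <- A -> H <- M -> T <- D -> S -> Z
  P4: E <- A -> H <- M -> T <- W <- D -> S -> Z
  P5: E <- W <- D -> S -> Z
  P6: E <- W -> T <- D -> S -> Z
  P7: E <- W -> H <- M -> T <- D -> S -> Z
That exhausts the simple backdoor paths. Count: 7.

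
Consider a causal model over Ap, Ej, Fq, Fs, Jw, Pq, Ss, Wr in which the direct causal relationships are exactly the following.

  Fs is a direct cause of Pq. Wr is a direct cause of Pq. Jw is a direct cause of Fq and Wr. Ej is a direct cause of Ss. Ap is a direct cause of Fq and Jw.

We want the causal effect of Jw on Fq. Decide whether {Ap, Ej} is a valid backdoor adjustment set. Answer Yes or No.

Backdoor paths from Jw to Fq (paths whose first edge points into Jw):
  P1: Jw <- Ap -> Fq
Condition 1 (no descendant of Jw in the set): holds — descendants of Jw are {Fq, Pq, Wr}; none are in {Ap, Ej}.
Condition 2 (every backdoor path blocked by {Ap, Ej}):
  P1: blocked at fork node Ap ∈ conditioning set.
{Ap, Ej} satisfies the backdoor criterion.

Yes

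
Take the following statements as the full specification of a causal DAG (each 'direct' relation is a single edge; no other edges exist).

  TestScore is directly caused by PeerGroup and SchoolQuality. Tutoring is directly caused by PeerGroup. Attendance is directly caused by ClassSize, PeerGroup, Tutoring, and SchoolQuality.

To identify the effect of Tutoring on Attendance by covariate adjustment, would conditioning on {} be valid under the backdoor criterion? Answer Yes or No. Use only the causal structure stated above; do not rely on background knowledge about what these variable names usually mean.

Backdoor paths from Tutoring to Attendance (paths whose first edge points into Tutoring):
  P1: Tutoring <- PeerGroup -> Attendance
  P2: Tutoring <- PeerGroup -> TestScore <- SchoolQuality -> Attendance
Condition 1 (no descendant of Tutoring in the set): holds — descendants of Tutoring are {Attendance}; none are in {}.
Condition 2 (every backdoor path blocked by {}):
  P1: open — no interior node is in the conditioning set.
  P2: blocked at collider TestScore (neither it nor any descendant is in the conditioning set).
{} does not satisfy the backdoor criterion.

No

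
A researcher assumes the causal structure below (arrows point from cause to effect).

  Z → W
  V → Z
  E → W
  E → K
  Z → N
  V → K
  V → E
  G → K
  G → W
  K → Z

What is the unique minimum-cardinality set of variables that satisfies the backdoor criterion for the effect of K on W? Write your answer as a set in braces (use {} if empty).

Variables eligible for adjustment (non-descendants of K, excluding K and W): {E, G, V}.
Backdoor paths from K to W:
  P1: K <- V -> E -> W
  P2: K <- V -> Z -> W
  P3: K <- G -> W
  P4: K <- E <- V -> Z -> W
  P5: K <- E -> W
The empty set is not sufficient: P1 (K <- V -> E -> W) has no collider blocking it and no conditioned non-collider, so it is open.
Try {E, G, V}:
  P1: blocked at fork node V ∈ conditioning set.
  P2: blocked at fork node V ∈ conditioning set.
  P3: blocked at fork node G ∈ conditioning set.
  P4: blocked at chain node E ∈ conditioning set.
  P5: blocked at fork node E ∈ conditioning set.
{E, G, V} contains no descendant of K and blocks every backdoor path.
Every element of {E, G, V} is needed (dropping E leaves P5 open; dropping G leaves P3 open; dropping V leaves P2 open), so no proper subset is valid.
Among all size-3 subsets of the eligible variables, only {E, G, V} blocks every backdoor path, so it is the unique smallest valid adjustment set.

{E, G, V}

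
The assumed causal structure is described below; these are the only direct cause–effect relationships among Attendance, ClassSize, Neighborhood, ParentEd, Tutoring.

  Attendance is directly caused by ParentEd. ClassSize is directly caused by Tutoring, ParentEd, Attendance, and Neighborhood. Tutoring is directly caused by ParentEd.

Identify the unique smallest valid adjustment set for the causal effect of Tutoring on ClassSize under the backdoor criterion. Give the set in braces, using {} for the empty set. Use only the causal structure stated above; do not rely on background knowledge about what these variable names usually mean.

Variables eligible for adjustment (non-descendants of Tutoring, excluding Tutoring and ClassSize): {Attendance, Neighborhood, ParentEd}.
Backdoor paths from Tutoring to ClassSize:
  P1: Tutoring <- ParentEd -> Attendance -> ClassSize
  P2: Tutoring <- ParentEd -> ClassSize
The empty set is not sufficient: P1 (Tutoring <- ParentEd -> Attendance -> ClassSize) has no collider blocking it and no conditioned non-collider, so it is open.
Try {ParentEd}:
  P1: blocked at fork node ParentEd ∈ conditioning set.
  P2: blocked at fork node ParentEd ∈ conditioning set.
{ParentEd} contains no descendant of Tutoring and blocks every backdoor path.
No other singleton works — e.g. {Neighborhood} leaves P1 open — so {ParentEd} is the unique smallest valid adjustment set.

{ParentEd}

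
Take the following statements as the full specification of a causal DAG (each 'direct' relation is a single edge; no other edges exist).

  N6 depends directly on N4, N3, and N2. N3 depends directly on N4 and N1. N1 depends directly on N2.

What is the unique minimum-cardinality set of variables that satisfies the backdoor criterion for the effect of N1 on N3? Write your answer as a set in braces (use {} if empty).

Variables eligible for adjustment (non-descendants of N1, excluding N1 and N3): {N2, N4}.
Backdoor paths from N1 to N3:
  P1: N1 <- N2 -> N6 <- N4 -> N3
  P2: N1 <- N2 -> N6 <- N3
Each backdoor path contains an unconditioned collider, so every path is already blocked with the empty conditioning set:
  P1: blocked at collider N6 (neither it nor any descendant is in the conditioning set).
  P2: blocked at collider N6 (neither it nor any descendant is in the conditioning set).
The empty set is therefore the unique smallest valid set.

{}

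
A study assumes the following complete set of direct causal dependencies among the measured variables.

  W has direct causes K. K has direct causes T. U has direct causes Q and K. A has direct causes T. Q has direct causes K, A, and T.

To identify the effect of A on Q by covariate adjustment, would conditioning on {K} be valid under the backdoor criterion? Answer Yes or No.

No

Backdoor paths from A to Q (paths whose first edge points into A):
  P1: A <- T -> K -> Q
  P2: A <- T -> K -> U <- Q
  P3: A <- T -> Q
Condition 1 (no descendant of A in the set): holds — descendants of A are {Q, U}; none are in {K}.
Condition 2 (every backdoor path blocked by {K}):
  P1: blocked at chain node K ∈ conditioning set.
  P2: blocked at chain node K ∈ conditioning set.
  P3: open — no interior node is in the conditioning set.
{K} does not satisfy the backdoor criterion.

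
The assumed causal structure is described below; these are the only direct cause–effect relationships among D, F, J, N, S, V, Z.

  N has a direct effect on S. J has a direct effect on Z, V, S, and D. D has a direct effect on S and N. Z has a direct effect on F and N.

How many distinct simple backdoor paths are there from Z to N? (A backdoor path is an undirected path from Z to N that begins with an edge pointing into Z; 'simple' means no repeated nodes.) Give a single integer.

A backdoor path from Z to N is any simple undirected path whose first edge points into Z (i.e. leaves Z via a parent).
Parents of Z: {J}.
Enumerating:
  P1: Z <- J -> D -> N
  P2: Z <- J -> D -> S <- N
  P3: Z <- J -> S <- D -> N
  P4: Z <- J -> S <- N
That exhausts the simple backdoor paths. Count: 4.

4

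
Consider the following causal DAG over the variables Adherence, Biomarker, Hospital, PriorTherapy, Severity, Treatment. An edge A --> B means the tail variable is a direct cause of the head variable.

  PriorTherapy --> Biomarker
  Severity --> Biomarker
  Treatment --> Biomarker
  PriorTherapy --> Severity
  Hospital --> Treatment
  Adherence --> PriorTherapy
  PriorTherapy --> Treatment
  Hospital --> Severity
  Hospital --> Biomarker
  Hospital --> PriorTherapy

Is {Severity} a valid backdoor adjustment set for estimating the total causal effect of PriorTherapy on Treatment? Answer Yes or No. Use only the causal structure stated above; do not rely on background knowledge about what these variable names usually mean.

No

Backdoor paths from PriorTherapy to Treatment (paths whose first edge points into PriorTherapy):
  P1: PriorTherapy <- Hospital -> Treatment
  P2: PriorTherapy <- Hospital -> Severity -> Biomarker <- Treatment
  P3: PriorTherapy <- Hospital -> Biomarker <- Treatment
Condition 1 (no descendant of PriorTherapy in the set): FAILS — Severity is a descendant of PriorTherapy.
Condition 2 (every backdoor path blocked by {Severity}):
  P1: open — no interior node is in the conditioning set.
  P2: blocked at chain node Severity ∈ conditioning set.
  P3: blocked at collider Biomarker (neither it nor any descendant is in the conditioning set).
{Severity} does not satisfy the backdoor criterion.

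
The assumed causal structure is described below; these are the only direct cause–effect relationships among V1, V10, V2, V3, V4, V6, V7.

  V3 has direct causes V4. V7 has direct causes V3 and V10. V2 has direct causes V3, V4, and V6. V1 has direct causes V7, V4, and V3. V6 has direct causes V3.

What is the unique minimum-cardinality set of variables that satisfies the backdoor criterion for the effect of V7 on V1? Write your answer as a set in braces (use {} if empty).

Variables eligible for adjustment (non-descendants of V7, excluding V7 and V1): {V10, V2, V3, V4, V6}.
Backdoor paths from V7 to V1:
  P1: V7 <- V3 <- V4 -> V1
  P2: V7 <- V3 -> V6 -> V2 <- V4 -> V1
  P3: V7 <- V3 -> V2 <- V4 -> V1
  P4: V7 <- V3 -> V1
The empty set is not sufficient: P1 (V7 <- V3 <- V4 -> V1) has no collider blocking it and no conditioned non-collider, so it is open.
Try {V3}:
  P1: blocked at chain node V3 ∈ conditioning set.
  P2: blocked at fork node V3 ∈ conditioning set.
  P3: blocked at fork node V3 ∈ conditioning set.
  P4: blocked at fork node V3 ∈ conditioning set.
{V3} contains no descendant of V7 and blocks every backdoor path.
No other singleton works — e.g. {V4} leaves P4 open — so {V3} is the unique smallest valid adjustment set.

{V3}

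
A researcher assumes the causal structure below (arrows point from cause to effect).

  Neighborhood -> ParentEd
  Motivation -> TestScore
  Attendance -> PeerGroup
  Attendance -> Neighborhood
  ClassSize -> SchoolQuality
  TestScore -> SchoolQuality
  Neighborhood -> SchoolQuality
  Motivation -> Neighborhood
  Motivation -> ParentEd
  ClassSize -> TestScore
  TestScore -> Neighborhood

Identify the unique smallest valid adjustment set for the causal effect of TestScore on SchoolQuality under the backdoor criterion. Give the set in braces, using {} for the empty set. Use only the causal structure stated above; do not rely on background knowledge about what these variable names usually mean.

{ClassSize, Motivation}

Variables eligible for adjustment (non-descendants of TestScore, excluding TestScore and SchoolQuality): {Attendance, ClassSize, Motivation, PeerGroup}.
Backdoor paths from TestScore to SchoolQuality:
  P1: TestScore <- ClassSize -> SchoolQuality
  P2: TestScore <- Motivation -> Neighborhood -> SchoolQuality
  P3: TestScore <- Motivation -> ParentEd <- Neighborhood -> SchoolQuality
The empty set is not sufficient: P1 (TestScore <- ClassSize -> SchoolQuality) has no collider blocking it and no conditioned non-collider, so it is open.
Try {ClassSize, Motivation}:
  P1: blocked at fork node ClassSize ∈ conditioning set.
  P2: blocked at fork node Motivation ∈ conditioning set.
  P3: blocked at fork node Motivation ∈ conditioning set.
{ClassSize, Motivation} contains no descendant of TestScore and blocks every backdoor path.
Every element of {ClassSize, Motivation} is needed (dropping ClassSize leaves P1 open; dropping Motivation leaves P2 open), so no proper subset is valid.
Among all size-2 subsets of the eligible variables, only {ClassSize, Motivation} blocks every backdoor path, so it is the unique smallest valid adjustment set.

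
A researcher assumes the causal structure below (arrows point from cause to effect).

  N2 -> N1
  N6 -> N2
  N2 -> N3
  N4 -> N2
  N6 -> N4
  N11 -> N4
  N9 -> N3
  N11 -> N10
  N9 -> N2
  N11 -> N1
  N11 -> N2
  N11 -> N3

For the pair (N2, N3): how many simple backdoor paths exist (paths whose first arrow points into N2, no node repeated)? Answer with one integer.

4

A backdoor path from N2 to N3 is any simple undirected path whose first edge points into N2 (i.e. leaves N2 via a parent).
Parents of N2: {N11, N4, N6, N9}.
Enumerating:
  P1: N2 <- N11 -> N3
  P2: N2 <- N6 -> N4 <- N11 -> N3
  P3: N2 <- N9 -> N3
  P4: N2 <- N4 <- N11 -> N3
That exhausts the simple backdoor paths. Count: 4.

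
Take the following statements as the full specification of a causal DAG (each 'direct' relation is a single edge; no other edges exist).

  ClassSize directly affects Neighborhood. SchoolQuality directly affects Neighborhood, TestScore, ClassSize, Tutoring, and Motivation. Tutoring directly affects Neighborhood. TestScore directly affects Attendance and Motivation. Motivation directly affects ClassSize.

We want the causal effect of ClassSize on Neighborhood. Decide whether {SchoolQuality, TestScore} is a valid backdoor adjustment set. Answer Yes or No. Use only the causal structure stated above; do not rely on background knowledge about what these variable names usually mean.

Yes

Backdoor paths from ClassSize to Neighborhood (paths whose first edge points into ClassSize):
  P1: ClassSize <- SchoolQuality -> Tutoring -> Neighborhood
  P2: ClassSize <- SchoolQuality -> Neighborhood
  P3: ClassSize <- Motivation <- SchoolQuality -> Tutoring -> Neighborhood
  P4: ClassSize <- Motivation <- SchoolQuality -> Neighborhood
  P5: ClassSize <- Motivation <- TestScore <- SchoolQuality -> Tutoring -> Neighborhood
  P6: ClassSize <- Motivation <- TestScore <- SchoolQuality -> Neighborhood
Condition 1 (no descendant of ClassSize in the set): holds — descendants of ClassSize are {Neighborhood}; none are in {SchoolQuality, TestScore}.
Condition 2 (every backdoor path blocked by {SchoolQuality, TestScore}):
  P1: blocked at fork node SchoolQuality ∈ conditioning set.
  P2: blocked at fork node SchoolQuality ∈ conditioning set.
  P3: blocked at fork node SchoolQuality ∈ conditioning set.
  P4: blocked at fork node SchoolQuality ∈ conditioning set.
  P5: blocked at chain node TestScore ∈ conditioning set.
  P6: blocked at chain node TestScore ∈ conditioning set.
{SchoolQuality, TestScore} satisfies the backdoor criterion.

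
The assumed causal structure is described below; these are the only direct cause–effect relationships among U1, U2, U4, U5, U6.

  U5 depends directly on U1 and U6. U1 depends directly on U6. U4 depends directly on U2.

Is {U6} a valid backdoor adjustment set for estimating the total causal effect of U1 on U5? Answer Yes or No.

Yes

Backdoor paths from U1 to U5 (paths whose first edge points into U1):
  P1: U1 <- U6 -> U5
Condition 1 (no descendant of U1 in the set): holds — descendants of U1 are {U5}; none are in {U6}.
Condition 2 (every backdoor path blocked by {U6}):
  P1: blocked at fork node U6 ∈ conditioning set.
{U6} satisfies the backdoor criterion.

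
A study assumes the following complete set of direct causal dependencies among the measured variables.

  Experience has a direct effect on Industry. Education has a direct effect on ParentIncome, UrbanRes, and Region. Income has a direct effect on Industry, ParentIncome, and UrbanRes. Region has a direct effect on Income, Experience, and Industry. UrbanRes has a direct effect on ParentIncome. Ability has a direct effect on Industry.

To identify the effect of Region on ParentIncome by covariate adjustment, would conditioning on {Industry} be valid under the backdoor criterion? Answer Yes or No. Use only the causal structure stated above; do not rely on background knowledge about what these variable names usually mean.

Backdoor paths from Region to ParentIncome (paths whose first edge points into Region):
  P1: Region <- Education -> UrbanRes <- Income -> ParentIncome
  P2: Region <- Education -> UrbanRes -> ParentIncome
  P3: Region <- Education -> ParentIncome
Condition 1 (no descendant of Region in the set): FAILS — Industry is a descendant of Region.
Condition 2 (every backdoor path blocked by {Industry}):
  P1: blocked at collider UrbanRes (neither it nor any descendant is in the conditioning set).
  P2: open — no interior node is in the conditioning set.
  P3: open — no interior node is in the conditioning set.
{Industry} does not satisfy the backdoor criterion.

No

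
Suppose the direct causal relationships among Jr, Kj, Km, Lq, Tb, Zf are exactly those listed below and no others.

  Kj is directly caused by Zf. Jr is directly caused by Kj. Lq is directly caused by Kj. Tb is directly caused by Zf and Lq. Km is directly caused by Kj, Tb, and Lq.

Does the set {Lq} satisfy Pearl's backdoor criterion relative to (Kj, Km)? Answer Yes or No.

Backdoor paths from Kj to Km (paths whose first edge points into Kj):
  P1: Kj <- Zf -> Tb <- Lq -> Km
  P2: Kj <- Zf -> Tb -> Km
Condition 1 (no descendant of Kj in the set): FAILS — Lq is a descendant of Kj.
Condition 2 (every backdoor path blocked by {Lq}):
  P1: blocked at collider Tb (neither it nor any descendant is in the conditioning set).
  P2: open — no interior node is in the conditioning set.
{Lq} does not satisfy the backdoor criterion.

No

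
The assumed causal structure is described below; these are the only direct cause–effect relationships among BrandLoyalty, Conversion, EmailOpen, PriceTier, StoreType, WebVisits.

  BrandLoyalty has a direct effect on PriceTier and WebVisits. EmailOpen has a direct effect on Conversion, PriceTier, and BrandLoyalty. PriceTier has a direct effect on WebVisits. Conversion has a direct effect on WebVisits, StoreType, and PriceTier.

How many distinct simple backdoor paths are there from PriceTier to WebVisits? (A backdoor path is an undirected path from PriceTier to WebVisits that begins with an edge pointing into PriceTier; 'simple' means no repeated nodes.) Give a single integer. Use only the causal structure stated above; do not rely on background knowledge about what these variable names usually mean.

A backdoor path from PriceTier to WebVisits is any simple undirected path whose first edge points into PriceTier (i.e. leaves PriceTier via a parent).
Parents of PriceTier: {BrandLoyalty, Conversion, EmailOpen}.
Enumerating:
  P1: PriceTier <- EmailOpen -> BrandLoyalty -> WebVisits
  P2: PriceTier <- EmailOpen -> Conversion -> WebVisits
  P3: PriceTier <- BrandLoyalty <- EmailOpen -> Conversion -> WebVisits
  P4: PriceTier <- BrandLoyalty -> WebVisits
  P5: PriceTier <- Conversion <- EmailOpen -> BrandLoyalty -> WebVisits
  P6: PriceTier <- Conversion -> WebVisits
That exhausts the simple backdoor paths. Count: 6.

6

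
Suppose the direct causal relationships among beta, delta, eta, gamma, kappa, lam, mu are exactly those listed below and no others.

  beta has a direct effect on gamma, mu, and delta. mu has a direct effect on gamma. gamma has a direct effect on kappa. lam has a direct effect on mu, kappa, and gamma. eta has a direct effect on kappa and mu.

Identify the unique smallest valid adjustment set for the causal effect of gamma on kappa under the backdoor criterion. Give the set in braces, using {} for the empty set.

{eta, lam}

Variables eligible for adjustment (non-descendants of gamma, excluding gamma and kappa): {beta, delta, eta, lam, mu}.
Backdoor paths from gamma to kappa:
  P1: gamma <- beta -> mu <- eta -> kappa
  P2: gamma <- beta -> mu <- lam -> kappa
  P3: gamma <- lam -> mu <- eta -> kappa
  P4: gamma <- lam -> kappa
  P5: gamma <- mu <- eta -> kappa
  P6: gamma <- mu <- lam -> kappa
The empty set is not sufficient: P4 (gamma <- lam -> kappa) has no collider blocking it and no conditioned non-collider, so it is open.
Try {eta, lam}:
  P1: blocked at collider mu (neither it nor any descendant is in the conditioning set).
  P2: blocked at collider mu (neither it nor any descendant is in the conditioning set).
  P3: blocked at fork node lam ∈ conditioning set.
  P4: blocked at fork node lam ∈ conditioning set.
  P5: blocked at fork node eta ∈ conditioning set.
  P6: blocked at fork node lam ∈ conditioning set.
{eta, lam} contains no descendant of gamma and blocks every backdoor path.
Every element of {eta, lam} is needed (dropping eta leaves P5 open; dropping lam leaves P4 open), so no proper subset is valid.
Among all size-2 subsets of the eligible variables, only {eta, lam} blocks every backdoor path, so it is the unique smallest valid adjustment set.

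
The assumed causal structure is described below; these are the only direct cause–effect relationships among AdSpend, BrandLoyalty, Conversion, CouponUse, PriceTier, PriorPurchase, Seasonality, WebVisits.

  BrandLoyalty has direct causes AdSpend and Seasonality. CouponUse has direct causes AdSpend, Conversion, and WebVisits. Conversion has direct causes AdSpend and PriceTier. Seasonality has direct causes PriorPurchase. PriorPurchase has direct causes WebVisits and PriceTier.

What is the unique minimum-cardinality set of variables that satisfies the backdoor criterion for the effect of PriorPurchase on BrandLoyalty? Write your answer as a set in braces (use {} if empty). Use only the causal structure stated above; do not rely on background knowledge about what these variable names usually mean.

{}

Variables eligible for adjustment (non-descendants of PriorPurchase, excluding PriorPurchase and BrandLoyalty): {AdSpend, Conversion, CouponUse, PriceTier, WebVisits}.
Backdoor paths from PriorPurchase to BrandLoyalty:
  P1: PriorPurchase <- PriceTier -> Conversion <- AdSpend -> BrandLoyalty
  P2: PriorPurchase <- PriceTier -> Conversion -> CouponUse <- AdSpend -> BrandLoyalty
  P3: PriorPurchase <- WebVisits -> CouponUse <- AdSpend -> BrandLoyalty
  P4: PriorPurchase <- WebVisits -> CouponUse <- Conversion <- AdSpend -> BrandLoyalty
Each backdoor path contains an unconditioned collider, so every path is already blocked with the empty conditioning set:
  P1: blocked at collider Conversion (neither it nor any descendant is in the conditioning set).
  P2: blocked at collider CouponUse (neither it nor any descendant is in the conditioning set).
  P3: blocked at collider CouponUse (neither it nor any descendant is in the conditioning set).
  P4: blocked at collider CouponUse (neither it nor any descendant is in the conditioning set).
The empty set is therefore the unique smallest valid set.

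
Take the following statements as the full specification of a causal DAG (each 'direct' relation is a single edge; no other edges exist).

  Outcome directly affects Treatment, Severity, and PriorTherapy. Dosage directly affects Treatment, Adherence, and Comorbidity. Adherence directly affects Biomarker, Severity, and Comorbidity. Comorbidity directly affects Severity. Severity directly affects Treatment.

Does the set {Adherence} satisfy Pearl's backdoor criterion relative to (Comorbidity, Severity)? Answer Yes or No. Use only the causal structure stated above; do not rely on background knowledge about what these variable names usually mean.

Backdoor paths from Comorbidity to Severity (paths whose first edge points into Comorbidity):
  P1: Comorbidity <- Dosage -> Adherence -> Severity
  P2: Comorbidity <- Dosage -> Treatment <- Outcome -> Severity
  P3: Comorbidity <- Dosage -> Treatment <- Severity
  P4: Comorbidity <- Adherence <- Dosage -> Treatment <- Outcome -> Severity
  P5: Comorbidity <- Adherence <- Dosage -> Treatment <- Severity
  P6: Comorbidity <- Adherence -> Severity
Condition 1 (no descendant of Comorbidity in the set): holds — descendants of Comorbidity are {Severity, Treatment}; none are in {Adherence}.
Condition 2 (every backdoor path blocked by {Adherence}):
  P1: blocked at chain node Adherence ∈ conditioning set.
  P2: blocked at collider Treatment (neither it nor any descendant is in the conditioning set).
  P3: blocked at collider Treatment (neither it nor any descendant is in the conditioning set).
  P4: blocked at chain node Adherence ∈ conditioning set.
  P5: blocked at chain node Adherence ∈ conditioning set.
  P6: blocked at fork node Adherence ∈ conditioning set.
{Adherence} satisfies the backdoor criterion.

Yes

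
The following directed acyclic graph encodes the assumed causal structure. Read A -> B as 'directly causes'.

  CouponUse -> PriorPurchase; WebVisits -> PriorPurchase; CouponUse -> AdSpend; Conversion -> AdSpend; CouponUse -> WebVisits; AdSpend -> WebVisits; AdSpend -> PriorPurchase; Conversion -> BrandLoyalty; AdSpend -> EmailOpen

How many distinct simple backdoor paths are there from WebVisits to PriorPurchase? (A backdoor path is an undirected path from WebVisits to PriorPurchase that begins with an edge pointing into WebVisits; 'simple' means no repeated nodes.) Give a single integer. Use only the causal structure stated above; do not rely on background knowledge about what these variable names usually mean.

A backdoor path from WebVisits to PriorPurchase is any simple undirected path whose first edge points into WebVisits (i.e. leaves WebVisits via a parent).
Parents of WebVisits: {AdSpend, CouponUse}.
Enumerating:
  P1: WebVisits <- CouponUse -> AdSpend -> PriorPurchase
  P2: WebVisits <- CouponUse -> PriorPurchase
  P3: WebVisits <- AdSpend <- CouponUse -> PriorPurchase
  P4: WebVisits <- AdSpend -> PriorPurchase
That exhausts the simple backdoor paths. Count: 4.

4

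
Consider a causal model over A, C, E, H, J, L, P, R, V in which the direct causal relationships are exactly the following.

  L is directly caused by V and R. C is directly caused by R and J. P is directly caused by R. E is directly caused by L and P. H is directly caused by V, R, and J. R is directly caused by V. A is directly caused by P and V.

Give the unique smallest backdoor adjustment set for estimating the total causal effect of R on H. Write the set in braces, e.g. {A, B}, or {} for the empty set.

Variables eligible for adjustment (non-descendants of R, excluding R and H): {J, V}.
Backdoor paths from R to H:
  P1: R <- V -> H
The empty set is not sufficient: P1 (R <- V -> H) has no collider blocking it and no conditioned non-collider, so it is open.
Try {V}:
  P1: blocked at fork node V ∈ conditioning set.
{V} contains no descendant of R and blocks every backdoor path.
No other singleton works — e.g. {J} leaves P1 open — so {V} is the unique smallest valid adjustment set.

{V}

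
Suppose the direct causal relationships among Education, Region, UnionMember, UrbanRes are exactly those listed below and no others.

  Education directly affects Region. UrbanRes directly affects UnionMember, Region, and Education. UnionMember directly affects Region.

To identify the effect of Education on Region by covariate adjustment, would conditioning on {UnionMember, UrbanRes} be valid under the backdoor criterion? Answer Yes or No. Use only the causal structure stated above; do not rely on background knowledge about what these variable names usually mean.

Backdoor paths from Education to Region (paths whose first edge points into Education):
  P1: Education <- UrbanRes -> UnionMember -> Region
  P2: Education <- UrbanRes -> Region
Condition 1 (no descendant of Education in the set): holds — descendants of Education are {Region}; none are in {UnionMember, UrbanRes}.
Condition 2 (every backdoor path blocked by {UnionMember, UrbanRes}):
  P1: blocked at fork node UrbanRes ∈ conditioning set.
  P2: blocked at fork node UrbanRes ∈ conditioning set.
{UnionMember, UrbanRes} satisfies the backdoor criterion.

Yes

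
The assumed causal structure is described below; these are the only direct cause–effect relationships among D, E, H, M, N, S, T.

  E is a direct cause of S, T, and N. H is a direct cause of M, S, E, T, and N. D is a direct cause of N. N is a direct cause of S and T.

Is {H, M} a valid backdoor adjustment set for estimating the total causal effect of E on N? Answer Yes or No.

Backdoor paths from E to N (paths whose first edge points into E):
  P1: E <- H -> N
  P2: E <- H -> S <- N
  P3: E <- H -> T <- N
Condition 1 (no descendant of E in the set): holds — descendants of E are {N, S, T}; none are in {H, M}.
Condition 2 (every backdoor path blocked by {H, M}):
  P1: blocked at fork node H ∈ conditioning set.
  P2: blocked at fork node H ∈ conditioning set.
  P3: blocked at fork node H ∈ conditioning set.
{H, M} satisfies the backdoor criterion.

Yes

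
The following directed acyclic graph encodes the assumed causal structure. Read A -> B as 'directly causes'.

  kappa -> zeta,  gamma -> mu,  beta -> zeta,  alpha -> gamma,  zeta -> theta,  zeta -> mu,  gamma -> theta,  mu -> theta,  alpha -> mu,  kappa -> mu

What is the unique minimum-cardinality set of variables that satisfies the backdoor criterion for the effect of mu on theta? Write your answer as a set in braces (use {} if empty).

{gamma, zeta}

Variables eligible for adjustment (non-descendants of mu, excluding mu and theta): {alpha, beta, gamma, kappa, zeta}.
Backdoor paths from mu to theta:
  P1: mu <- alpha -> gamma -> theta
  P2: mu <- kappa -> zeta -> theta
  P3: mu <- gamma -> theta
  P4: mu <- zeta -> theta
The empty set is not sufficient: P1 (mu <- alpha -> gamma -> theta) has no collider blocking it and no conditioned non-collider, so it is open.
Try {gamma, zeta}:
  P1: blocked at chain node gamma ∈ conditioning set.
  P2: blocked at chain node zeta ∈ conditioning set.
  P3: blocked at fork node gamma ∈ conditioning set.
  P4: blocked at fork node zeta ∈ conditioning set.
{gamma, zeta} contains no descendant of mu and blocks every backdoor path.
Every element of {gamma, zeta} is needed (dropping gamma leaves P1 open; dropping zeta leaves P2 open), so no proper subset is valid.
Among all size-2 subsets of the eligible variables, only {gamma, zeta} blocks every backdoor path, so it is the unique smallest valid adjustment set.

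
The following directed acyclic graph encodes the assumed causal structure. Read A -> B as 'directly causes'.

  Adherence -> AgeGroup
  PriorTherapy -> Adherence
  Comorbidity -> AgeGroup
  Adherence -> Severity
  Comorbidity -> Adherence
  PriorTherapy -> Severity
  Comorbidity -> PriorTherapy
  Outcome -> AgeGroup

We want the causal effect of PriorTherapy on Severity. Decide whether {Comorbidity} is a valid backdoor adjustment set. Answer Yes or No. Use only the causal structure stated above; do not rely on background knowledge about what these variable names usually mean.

Backdoor paths from PriorTherapy to Severity (paths whose first edge points into PriorTherapy):
  P1: PriorTherapy <- Comorbidity -> Adherence -> Severity
  P2: PriorTherapy <- Comorbidity -> AgeGroup <- Adherence -> Severity
Condition 1 (no descendant of PriorTherapy in the set): holds — descendants of PriorTherapy are {Adherence, AgeGroup, Severity}; none are in {Comorbidity}.
Condition 2 (every backdoor path blocked by {Comorbidity}):
  P1: blocked at fork node Comorbidity ∈ conditioning set.
  P2: blocked at fork node Comorbidity ∈ conditioning set.
{Comorbidity} satisfies the backdoor criterion.

Yes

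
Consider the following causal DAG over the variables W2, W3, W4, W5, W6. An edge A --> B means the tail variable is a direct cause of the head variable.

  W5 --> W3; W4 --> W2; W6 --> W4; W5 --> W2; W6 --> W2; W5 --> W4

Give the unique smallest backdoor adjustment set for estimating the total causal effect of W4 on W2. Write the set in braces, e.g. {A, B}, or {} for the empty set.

{W5, W6}

Variables eligible for adjustment (non-descendants of W4, excluding W4 and W2): {W3, W5, W6}.
Backdoor paths from W4 to W2:
  P1: W4 <- W6 -> W2
  P2: W4 <- W5 -> W2
The empty set is not sufficient: P1 (W4 <- W6 -> W2) has no collider blocking it and no conditioned non-collider, so it is open.
Try {W5, W6}:
  P1: blocked at fork node W6 ∈ conditioning set.
  P2: blocked at fork node W5 ∈ conditioning set.
{W5, W6} contains no descendant of W4 and blocks every backdoor path.
Every element of {W5, W6} is needed (dropping W5 leaves P2 open; dropping W6 leaves P1 open), so no proper subset is valid.
Among all size-2 subsets of the eligible variables, only {W5, W6} blocks every backdoor path, so it is the unique smallest valid adjustment set.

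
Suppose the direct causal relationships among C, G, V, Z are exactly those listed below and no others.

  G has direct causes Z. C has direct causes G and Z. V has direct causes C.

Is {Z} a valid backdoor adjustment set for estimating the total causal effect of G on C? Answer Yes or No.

Backdoor paths from G to C (paths whose first edge points into G):
  P1: G <- Z -> C
Condition 1 (no descendant of G in the set): holds — descendants of G are {C, V}; none are in {Z}.
Condition 2 (every backdoor path blocked by {Z}):
  P1: blocked at fork node Z ∈ conditioning set.
{Z} satisfies the backdoor criterion.

Yes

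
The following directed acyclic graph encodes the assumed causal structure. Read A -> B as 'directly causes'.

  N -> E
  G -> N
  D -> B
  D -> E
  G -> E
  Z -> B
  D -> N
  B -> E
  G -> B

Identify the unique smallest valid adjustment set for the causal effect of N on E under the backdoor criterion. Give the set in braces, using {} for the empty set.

{D, G}

Variables eligible for adjustment (non-descendants of N, excluding N and E): {B, D, G, Z}.
Backdoor paths from N to E:
  P1: N <- G -> B <- D -> E
  P2: N <- G -> B -> E
  P3: N <- G -> E
  P4: N <- D -> B <- G -> E
  P5: N <- D -> B -> E
  P6: N <- D -> E
The empty set is not sufficient: P2 (N <- G -> B -> E) has no collider blocking it and no conditioned non-collider, so it is open.
Try {D, G}:
  P1: blocked at fork node G ∈ conditioning set.
  P2: blocked at fork node G ∈ conditioning set.
  P3: blocked at fork node G ∈ conditioning set.
  P4: blocked at fork node D ∈ conditioning set.
  P5: blocked at fork node D ∈ conditioning set.
  P6: blocked at fork node D ∈ conditioning set.
{D, G} contains no descendant of N and blocks every backdoor path.
Every element of {D, G} is needed (dropping D leaves P5 open; dropping G leaves P2 open), so no proper subset is valid.
Among all size-2 subsets of the eligible variables, only {D, G} blocks every backdoor path, so it is the unique smallest valid adjustment set.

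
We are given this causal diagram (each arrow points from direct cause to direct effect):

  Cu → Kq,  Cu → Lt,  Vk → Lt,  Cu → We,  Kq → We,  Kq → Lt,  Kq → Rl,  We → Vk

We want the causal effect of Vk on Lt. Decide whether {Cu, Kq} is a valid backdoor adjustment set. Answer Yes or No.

Yes

Backdoor paths from Vk to Lt (paths whose first edge points into Vk):
  P1: Vk <- We <- Cu -> Kq -> Lt
  P2: Vk <- We <- Cu -> Lt
  P3: Vk <- We <- Kq <- Cu -> Lt
  P4: Vk <- We <- Kq -> Lt
Condition 1 (no descendant of Vk in the set): holds — descendants of Vk are {Lt}; none are in {Cu, Kq}.
Condition 2 (every backdoor path blocked by {Cu, Kq}):
  P1: blocked at fork node Cu ∈ conditioning set.
  P2: blocked at fork node Cu ∈ conditioning set.
  P3: blocked at chain node Kq ∈ conditioning set.
  P4: blocked at fork node Kq ∈ conditioning set.
{Cu, Kq} satisfies the backdoor criterion.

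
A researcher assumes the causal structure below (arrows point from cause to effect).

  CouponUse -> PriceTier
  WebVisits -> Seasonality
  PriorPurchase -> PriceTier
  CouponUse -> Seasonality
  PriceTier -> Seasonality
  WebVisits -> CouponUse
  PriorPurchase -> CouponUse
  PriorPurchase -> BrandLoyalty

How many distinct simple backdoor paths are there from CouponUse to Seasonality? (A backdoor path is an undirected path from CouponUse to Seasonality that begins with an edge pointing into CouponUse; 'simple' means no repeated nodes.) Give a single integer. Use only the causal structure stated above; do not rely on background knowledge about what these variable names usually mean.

A backdoor path from CouponUse to Seasonality is any simple undirected path whose first edge points into CouponUse (i.e. leaves CouponUse via a parent).
Parents of CouponUse: {PriorPurchase, WebVisits}.
Enumerating:
  P1: CouponUse <- PriorPurchase -> PriceTier -> Seasonality
  P2: CouponUse <- WebVisits -> Seasonality
That exhausts the simple backdoor paths. Count: 2.

2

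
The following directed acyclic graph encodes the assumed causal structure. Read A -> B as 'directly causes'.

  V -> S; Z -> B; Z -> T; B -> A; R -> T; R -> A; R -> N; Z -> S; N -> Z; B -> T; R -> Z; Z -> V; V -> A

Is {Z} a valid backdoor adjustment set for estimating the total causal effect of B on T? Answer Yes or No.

Yes

Backdoor paths from B to T (paths whose first edge points into B):
  P1: B <- Z <- R -> T
  P2: B <- Z <- N <- R -> T
  P3: B <- Z -> V -> A <- R -> T
  P4: B <- Z -> S <- V -> A <- R -> T
  P5: B <- Z -> T
Condition 1 (no descendant of B in the set): holds — descendants of B are {A, T}; none are in {Z}.
Condition 2 (every backdoor path blocked by {Z}):
  P1: blocked at chain node Z ∈ conditioning set.
  P2: blocked at chain node Z ∈ conditioning set.
  P3: blocked at fork node Z ∈ conditioning set.
  P4: blocked at fork node Z ∈ conditioning set.
  P5: blocked at fork node Z ∈ conditioning set.
{Z} satisfies the backdoor criterion.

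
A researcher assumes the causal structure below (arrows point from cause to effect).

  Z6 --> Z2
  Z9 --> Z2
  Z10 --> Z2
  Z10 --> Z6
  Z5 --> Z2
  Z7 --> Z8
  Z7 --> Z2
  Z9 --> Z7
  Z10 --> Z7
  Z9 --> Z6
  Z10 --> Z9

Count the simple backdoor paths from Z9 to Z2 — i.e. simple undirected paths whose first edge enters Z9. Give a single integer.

3

A backdoor path from Z9 to Z2 is any simple undirected path whose first edge points into Z9 (i.e. leaves Z9 via a parent).
Parents of Z9: {Z10}.
Enumerating:
  P1: Z9 <- Z10 -> Z6 -> Z2
  P2: Z9 <- Z10 -> Z7 -> Z2
  P3: Z9 <- Z10 -> Z2
That exhausts the simple backdoor paths. Count: 3.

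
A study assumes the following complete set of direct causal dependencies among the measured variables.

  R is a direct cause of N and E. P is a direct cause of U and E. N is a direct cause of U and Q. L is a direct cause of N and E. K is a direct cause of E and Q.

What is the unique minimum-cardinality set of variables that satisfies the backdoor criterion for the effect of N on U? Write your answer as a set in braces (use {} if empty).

Variables eligible for adjustment (non-descendants of N, excluding N and U): {E, K, L, P, R}.
Backdoor paths from N to U:
  P1: N <- R -> E <- P -> U
  P2: N <- L -> E <- P -> U
Each backdoor path contains an unconditioned collider, so every path is already blocked with the empty conditioning set:
  P1: blocked at collider E (neither it nor any descendant is in the conditioning set).
  P2: blocked at collider E (neither it nor any descendant is in the conditioning set).
The empty set is therefore the unique smallest valid set.

{}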